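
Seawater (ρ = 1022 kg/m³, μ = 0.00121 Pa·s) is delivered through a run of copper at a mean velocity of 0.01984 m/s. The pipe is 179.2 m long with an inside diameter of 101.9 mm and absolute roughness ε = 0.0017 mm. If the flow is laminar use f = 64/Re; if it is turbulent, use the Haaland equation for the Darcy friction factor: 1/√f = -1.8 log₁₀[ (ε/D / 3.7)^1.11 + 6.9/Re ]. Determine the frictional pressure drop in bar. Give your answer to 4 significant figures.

ΔP ≈ 1.326×10^-4 bar

Reynolds number Re = ρVD/μ = 1022 · 0.01984 · 0.1019 / 0.00121 = 1708.
Re < 2300 → laminar flow, so f = 64/Re = 64/1708 = 0.03748 (the turbulent correlation is not needed).
Darcy-Weisbach: ΔP = f(L/D)(ρV²/2) = 0.03748·(179.2/0.1019)·(1022·0.01984²/2) = 0.03748·1759·0.2011 = 13.26 Pa.
ΔP = 13.26 Pa = 1.326×10^-4 bar.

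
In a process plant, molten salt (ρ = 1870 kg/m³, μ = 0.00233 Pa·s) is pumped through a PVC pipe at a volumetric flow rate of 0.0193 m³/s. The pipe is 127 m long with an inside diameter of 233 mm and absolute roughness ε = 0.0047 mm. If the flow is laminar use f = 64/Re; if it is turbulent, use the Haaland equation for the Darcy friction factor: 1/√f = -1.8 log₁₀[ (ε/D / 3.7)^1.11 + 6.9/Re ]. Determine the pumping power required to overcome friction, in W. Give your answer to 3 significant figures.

Cross-sectional area A = πD²/4 = π(0.233)²/4 = 0.04264 m²; mean velocity V = Q/A = 0.0193/0.04264 = 0.4526 m/s.
Reynolds number Re = ρVD/μ = 1870 · 0.4526 · 0.233 / 0.00233 = 8.464e+04.
Re > 4000 → turbulent. Relative roughness ε/D = 4.7e-06/0.233 = 2.02e-05. Haaland: 1/√f = -1.8 log₁₀[(2.02e-05/3.7)^1.11 + 6.9/8.464e+04] = -1.8 log₁₀[1.44e-06 + 8.15e-05] = 7.346, so f = 0.01853.
Darcy-Weisbach: ΔP = f(L/D)(ρV²/2) = 0.01853·(127/0.233)·(1870·0.4526²/2) = 0.01853·545.1·191.6 = 1935 Pa.
Pumping power P = QΔP = 0.0193·1935 = 37.34 W = 37.3 W.

P ≈ 37.3 W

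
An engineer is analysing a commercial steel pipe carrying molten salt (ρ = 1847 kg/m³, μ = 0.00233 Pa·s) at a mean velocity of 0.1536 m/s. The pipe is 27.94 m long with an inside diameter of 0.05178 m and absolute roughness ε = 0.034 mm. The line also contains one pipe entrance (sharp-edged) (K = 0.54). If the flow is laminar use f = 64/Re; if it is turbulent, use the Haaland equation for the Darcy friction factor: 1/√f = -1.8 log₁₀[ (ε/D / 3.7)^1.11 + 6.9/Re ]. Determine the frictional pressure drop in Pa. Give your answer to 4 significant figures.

ΔP ≈ 433.2 Pa

Reynolds number Re = ρVD/μ = 1847 · 0.1536 · 0.05178 / 0.00233 = 6305.
Re > 4000 → turbulent. Relative roughness ε/D = 3.4e-05/0.05178 = 0.000657. Haaland: 1/√f = -1.8 log₁₀[(0.000657/3.7)^1.11 + 6.9/6305] = -1.8 log₁₀[6.86e-05 + 0.00109] = 5.282, so f = 0.03584.
Total minor-loss coefficient ΣK = 1·0.54 = 0.54.
ΔP = [f·L/D + ΣK]·(ρV²/2) = [0.03584·27.94/0.05178 + 0.54]·(1847·0.1536²/2) = [19.34 + 0.54]·21.79 = 433.2 Pa.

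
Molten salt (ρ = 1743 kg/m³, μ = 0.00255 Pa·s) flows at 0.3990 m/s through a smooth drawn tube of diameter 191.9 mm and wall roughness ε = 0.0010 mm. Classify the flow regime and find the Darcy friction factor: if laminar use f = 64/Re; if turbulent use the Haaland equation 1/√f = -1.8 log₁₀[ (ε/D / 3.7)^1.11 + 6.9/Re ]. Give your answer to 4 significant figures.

f ≈ 0.02051

Re = ρVD/μ = 1743·0.399·0.1919/0.00255 = 5.234e+04.
Re > 4000 → turbulent. ε/D = 1e-06/0.1919 = 5.21e-06; Haaland: 1/√f = -1.8 log₁₀[3.2e-07 + 0.000132] = 6.982, so f = 0.02051.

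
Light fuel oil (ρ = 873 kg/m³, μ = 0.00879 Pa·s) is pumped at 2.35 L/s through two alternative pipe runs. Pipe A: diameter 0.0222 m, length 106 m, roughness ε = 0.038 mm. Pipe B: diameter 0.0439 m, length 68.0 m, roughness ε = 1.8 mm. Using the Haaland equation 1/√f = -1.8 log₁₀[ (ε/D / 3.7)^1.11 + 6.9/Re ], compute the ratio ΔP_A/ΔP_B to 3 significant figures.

ΔP_A/ΔP_B ≈ 21.2

Pipe A: V = Q/A = 0.00235/0.0003871 = 6.071 m/s; Re = 1.339e+04; ε/D = 0.00171; Haaland → f = 0.03118; ΔP_A = f(L/D)(ρV²/2) = 2.395e+06 Pa.
Pipe B: V = Q/A = 0.00235/0.001514 = 1.553 m/s; Re = 6769; ε/D = 0.041; Haaland → f = 0.06936; ΔP_B = f(L/D)(ρV²/2) = 1.13e+05 Pa.
ΔP_A/ΔP_B = 2.395e+06/1.13e+05 = 21.2.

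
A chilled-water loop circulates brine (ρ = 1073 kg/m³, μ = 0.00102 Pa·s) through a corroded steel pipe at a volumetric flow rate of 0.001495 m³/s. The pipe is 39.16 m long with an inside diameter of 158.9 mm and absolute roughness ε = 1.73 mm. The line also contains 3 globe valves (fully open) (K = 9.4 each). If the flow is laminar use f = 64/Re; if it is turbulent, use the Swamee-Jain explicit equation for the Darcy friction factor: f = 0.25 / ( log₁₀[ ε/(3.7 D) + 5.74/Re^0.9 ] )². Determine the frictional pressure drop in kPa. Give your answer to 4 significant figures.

Cross-sectional area A = πD²/4 = π(0.1589)²/4 = 0.01983 m²; mean velocity V = Q/A = 0.001495/0.01983 = 0.07539 m/s.
Reynolds number Re = ρVD/μ = 1073 · 0.07539 · 0.1589 / 0.00102 = 1.26e+04.
Re > 4000 → turbulent. Relative roughness ε/D = 0.00173/0.1589 = 0.0109. Swamee-Jain: f = 0.25/(log₁₀[0.0109/3.7 + 5.74/1.26e+04^0.9])² = 0.25/(log₁₀[0.00294 + 0.00117])² = 0.25/(-2.386)² = 0.04392.
Total minor-loss coefficient ΣK = 3·9.4 = 28.2.
ΔP = [f·L/D + ΣK]·(ρV²/2) = [0.04392·39.16/0.1589 + 28.2]·(1073·0.07539²/2) = [10.82 + 28.2]·3.049 = 119 Pa.
ΔP = 119 Pa = 0.1190 kPa.

ΔP ≈ 0.1190 kPa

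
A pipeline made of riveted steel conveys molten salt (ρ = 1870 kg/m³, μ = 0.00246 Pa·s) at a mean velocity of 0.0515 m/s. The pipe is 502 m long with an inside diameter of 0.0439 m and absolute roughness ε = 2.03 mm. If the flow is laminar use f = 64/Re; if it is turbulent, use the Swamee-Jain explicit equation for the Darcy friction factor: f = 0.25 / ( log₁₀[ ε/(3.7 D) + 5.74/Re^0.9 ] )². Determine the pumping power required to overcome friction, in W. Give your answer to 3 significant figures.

P ≈ 0.0823 W

Reynolds number Re = ρVD/μ = 1870 · 0.0515 · 0.0439 / 0.00246 = 1719.
Re < 2300 → laminar flow, so f = 64/Re = 64/1719 = 0.03724 (the turbulent correlation is not needed).
Darcy-Weisbach: ΔP = f(L/D)(ρV²/2) = 0.03724·(502/0.0439)·(1870·0.0515²/2) = 0.03724·1.144e+04·2.48 = 1056 Pa.
Q = V·A = 0.0515·0.001514 = 7.795e-05 m³/s.
Pumping power P = QΔP = 7.795e-05·1056 = 0.08232 W = 0.0823 W.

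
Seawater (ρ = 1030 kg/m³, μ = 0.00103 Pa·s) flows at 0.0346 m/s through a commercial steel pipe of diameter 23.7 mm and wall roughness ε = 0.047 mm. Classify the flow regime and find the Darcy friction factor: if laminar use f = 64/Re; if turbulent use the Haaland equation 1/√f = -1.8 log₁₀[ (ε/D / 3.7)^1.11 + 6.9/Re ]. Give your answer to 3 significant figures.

Re = ρVD/μ = 1030·0.0346·0.0237/0.00103 = 820.
Re < 2300 → laminar, so f = 64/Re = 0.07805 (roughness is irrelevant in laminar flow).

f ≈ 0.0780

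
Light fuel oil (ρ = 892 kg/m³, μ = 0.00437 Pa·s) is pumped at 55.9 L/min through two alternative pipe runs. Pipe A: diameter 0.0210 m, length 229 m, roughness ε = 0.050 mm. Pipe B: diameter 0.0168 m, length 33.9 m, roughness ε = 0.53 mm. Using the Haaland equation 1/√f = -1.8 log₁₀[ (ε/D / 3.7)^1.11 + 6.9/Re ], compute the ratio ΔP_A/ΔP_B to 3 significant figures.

Pipe A: V = Q/A = 0.0009317/0.0003464 = 2.69 m/s; Re = 1.153e+04; ε/D = 0.00238; Haaland → f = 0.03311; ΔP_A = f(L/D)(ρV²/2) = 1.165e+06 Pa.
Pipe B: V = Q/A = 0.0009317/0.0002217 = 4.203 m/s; Re = 1.441e+04; ε/D = 0.0315; Haaland → f = 0.06056; ΔP_B = f(L/D)(ρV²/2) = 9.628e+05 Pa.
ΔP_A/ΔP_B = 1.165e+06/9.628e+05 = 1.21.

ΔP_A/ΔP_B ≈ 1.21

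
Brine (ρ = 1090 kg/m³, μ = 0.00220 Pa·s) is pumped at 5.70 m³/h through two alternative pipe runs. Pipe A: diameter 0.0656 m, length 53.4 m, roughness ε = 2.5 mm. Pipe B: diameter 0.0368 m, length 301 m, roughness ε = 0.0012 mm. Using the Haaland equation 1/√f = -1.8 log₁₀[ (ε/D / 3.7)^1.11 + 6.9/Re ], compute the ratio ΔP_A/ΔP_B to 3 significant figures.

ΔP_A/ΔP_B ≈ 0.0269

Pipe A: V = Q/A = 0.001583/0.00338 = 0.4685 m/s; Re = 1.523e+04; ε/D = 0.0381; Haaland → f = 0.06523; ΔP_A = f(L/D)(ρV²/2) = 6351 Pa.
Pipe B: V = Q/A = 0.001583/0.001064 = 1.489 m/s; Re = 2.714e+04; ε/D = 3.26e-05; Haaland → f = 0.02394; ΔP_B = f(L/D)(ρV²/2) = 2.365e+05 Pa.
ΔP_A/ΔP_B = 6351/2.365e+05 = 0.0269.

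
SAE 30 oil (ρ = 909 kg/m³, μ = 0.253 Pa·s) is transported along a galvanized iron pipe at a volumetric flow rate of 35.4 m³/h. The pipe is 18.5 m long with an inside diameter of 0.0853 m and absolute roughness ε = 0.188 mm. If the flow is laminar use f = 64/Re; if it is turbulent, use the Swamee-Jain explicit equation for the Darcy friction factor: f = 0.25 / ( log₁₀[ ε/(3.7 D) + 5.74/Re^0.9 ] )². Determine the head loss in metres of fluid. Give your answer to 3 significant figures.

h_f ≈ 3.97 m

Q = 35.4 m³/h = 35.4/3600 = 0.009833 m³/s.
Cross-sectional area A = πD²/4 = π(0.0853)²/4 = 0.005715 m²; mean velocity V = Q/A = 0.009833/0.005715 = 1.721 m/s.
Reynolds number Re = ρVD/μ = 909 · 1.721 · 0.0853 / 0.253 = 527.4.
Re < 2300 → laminar flow, so f = 64/Re = 64/527.4 = 0.1214 (the turbulent correlation is not needed).
Darcy-Weisbach: ΔP = f(L/D)(ρV²/2) = 0.1214·(18.5/0.0853)·(909·1.721²/2) = 0.1214·216.9·1346 = 3.542e+04 Pa.
Head loss h_f = ΔP/(ρg) = 3.542e+04/(909·9.81) = 3.97 m.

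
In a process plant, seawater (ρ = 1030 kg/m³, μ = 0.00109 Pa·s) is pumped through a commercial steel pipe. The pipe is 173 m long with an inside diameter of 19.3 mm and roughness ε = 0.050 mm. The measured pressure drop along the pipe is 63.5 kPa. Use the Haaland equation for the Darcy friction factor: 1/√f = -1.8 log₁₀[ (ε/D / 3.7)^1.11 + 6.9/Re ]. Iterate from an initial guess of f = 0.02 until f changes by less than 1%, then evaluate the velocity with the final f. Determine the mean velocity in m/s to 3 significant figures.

V ≈ 0.643 m/s

Rearranging Darcy-Weisbach: V = √(2·ΔP·D/(f·L·ρ)). With ε/D = 5e-05/0.0193 = 0.00259, iterate starting from f = 0.02:
  f = 0.02 → V = √(2·6.35e+04·0.0193/(0.02·173·1030)) = 0.8293 m/s; Re = ρVD/μ = 1.512e+04; f → 0.03185
  f = 0.03185 → V = 0.6572 m/s; Re = 1.199e+04; f → 0.03317
  f = 0.03317 → V = 0.644 m/s; Re = 1.174e+04; f → 0.0333
Converged (Δf/f < 1%). With the final f = 0.0333: V = √(2·6.35e+04·0.0193/(0.0333·173·1030)) = 0.6427 m/s.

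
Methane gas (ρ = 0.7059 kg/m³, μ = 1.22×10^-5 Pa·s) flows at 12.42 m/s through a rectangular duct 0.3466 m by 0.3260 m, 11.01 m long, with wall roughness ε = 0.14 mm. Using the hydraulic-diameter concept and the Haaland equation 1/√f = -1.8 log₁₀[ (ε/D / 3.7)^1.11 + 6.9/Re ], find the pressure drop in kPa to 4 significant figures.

Hydraulic diameter D_h = 4A/P = 4·(0.3466·0.326)/(2·(0.3466+0.326)) = 0.452/1.345 = 0.336 m.
Re = ρVD_h/μ = 0.7059·12.42·0.336/1.22e-05 = 2.414e+05.
ε/D_h = 0.00014/0.336 = 0.000417; Haaland gives 1/√f = -1.8 log₁₀[4.14e-05+2.86e-05] = 7.479, so f = 0.01788.
ΔP = f(L/D_h)(ρV²/2) = 0.01788·11.01/0.336·54.44 = 31.9 Pa.
ΔP = 0.03190 kPa.

ΔP ≈ 0.03190 kPa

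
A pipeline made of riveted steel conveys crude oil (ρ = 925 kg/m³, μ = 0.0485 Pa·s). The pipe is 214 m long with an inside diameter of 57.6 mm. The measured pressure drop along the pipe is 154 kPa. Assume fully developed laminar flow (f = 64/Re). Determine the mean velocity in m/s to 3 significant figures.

V ≈ 1.54 m/s

For laminar flow, f = 64/Re with Re = ρVD/μ, so Darcy-Weisbach reduces to ΔP = 32μLV/D². Solving for V: V = ΔP·D²/(32μL) = 1.54e+05·(0.0576)²/(32·0.0485·214) = 1.538 m/s.
Check: Re = ρVD/μ = 925·1.538·0.0576/0.0485 = 1690 < 2300, so the laminar assumption holds.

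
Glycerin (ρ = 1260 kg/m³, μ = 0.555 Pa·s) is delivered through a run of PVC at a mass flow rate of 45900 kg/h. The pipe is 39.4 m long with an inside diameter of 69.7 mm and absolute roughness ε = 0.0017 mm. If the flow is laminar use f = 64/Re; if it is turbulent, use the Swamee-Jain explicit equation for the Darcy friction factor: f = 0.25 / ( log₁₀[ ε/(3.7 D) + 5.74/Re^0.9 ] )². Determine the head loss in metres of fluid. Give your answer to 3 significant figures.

h_f ≈ 30.9 m

ṁ = 45900 kg/h = 45900/3600 = 12.75 kg/s.
A = πD²/4 = π(0.0697)²/4 = 0.003816 m²; mean velocity V = ṁ/(ρA) = 12.75/(1260 · 0.003816) = 2.652 m/s.
Reynolds number Re = ρVD/μ = 1260 · 2.652 · 0.0697 / 0.555 = 419.7.
Re < 2300 → laminar flow, so f = 64/Re = 64/419.7 = 0.1525 (the turbulent correlation is not needed).
Darcy-Weisbach: ΔP = f(L/D)(ρV²/2) = 0.1525·(39.4/0.0697)·(1260·2.652²/2) = 0.1525·565.3·4431 = 3.82e+05 Pa.
Head loss h_f = ΔP/(ρg) = 3.82e+05/(1260·9.81) = 30.9 m.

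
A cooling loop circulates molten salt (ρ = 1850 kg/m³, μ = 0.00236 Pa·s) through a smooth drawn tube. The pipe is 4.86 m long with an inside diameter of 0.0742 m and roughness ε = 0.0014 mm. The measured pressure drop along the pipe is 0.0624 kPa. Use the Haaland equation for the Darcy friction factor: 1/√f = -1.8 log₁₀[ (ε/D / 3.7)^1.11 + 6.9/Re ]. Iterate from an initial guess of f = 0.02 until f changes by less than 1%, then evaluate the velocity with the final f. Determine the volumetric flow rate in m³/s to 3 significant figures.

Q ≈ 7.97×10^-4 m³/s

Rearranging Darcy-Weisbach: V = √(2·ΔP·D/(f·L·ρ)). With ε/D = 1.4e-06/0.0742 = 1.89e-05, iterate starting from f = 0.02:
  f = 0.02 → V = √(2·62.4·0.0742/(0.02·4.86·1850)) = 0.2269 m/s; Re = ρVD/μ = 1.32e+04; f → 0.02868
  f = 0.02868 → V = 0.1895 m/s; Re = 1.102e+04; f → 0.03009
  f = 0.03009 → V = 0.185 m/s; Re = 1.076e+04; f → 0.03029
Converged (Δf/f < 1%). With the final f = 0.03029: V = √(2·62.4·0.0742/(0.03029·4.86·1850)) = 0.1844 m/s.
Q = V·A = 0.1844·(π/4·0.0742²) = 0.0007974 m³/s = 7.97×10^-4 m³/s.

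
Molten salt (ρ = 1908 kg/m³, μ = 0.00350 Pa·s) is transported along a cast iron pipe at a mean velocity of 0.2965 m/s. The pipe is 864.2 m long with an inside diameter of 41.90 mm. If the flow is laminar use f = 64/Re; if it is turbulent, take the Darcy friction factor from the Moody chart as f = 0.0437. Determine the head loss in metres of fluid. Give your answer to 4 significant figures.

h_f ≈ 4.039 m

Reynolds number Re = ρVD/μ = 1908 · 0.2965 · 0.0419 / 0.0035 = 6773.
Re > 4000 → turbulent; use the Moody-chart value f = 0.0437.
Darcy-Weisbach: ΔP = f(L/D)(ρV²/2) = 0.0437·(864.2/0.0419)·(1908·0.2965²/2) = 0.0437·2.063e+04·83.87 = 7.559e+04 Pa.
Head loss h_f = ΔP/(ρg) = 7.559e+04/(1908·9.81) = 4.039 m.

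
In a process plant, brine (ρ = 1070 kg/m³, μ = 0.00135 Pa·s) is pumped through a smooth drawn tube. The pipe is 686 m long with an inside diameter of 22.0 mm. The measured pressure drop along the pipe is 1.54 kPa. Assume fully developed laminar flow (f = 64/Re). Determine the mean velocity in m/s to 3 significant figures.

V ≈ 0.0252 m/s

For laminar flow, f = 64/Re with Re = ρVD/μ, so Darcy-Weisbach reduces to ΔP = 32μLV/D². Solving for V: V = ΔP·D²/(32μL) = 1540·(0.022)²/(32·0.00135·686) = 0.02515 m/s.
Check: Re = ρVD/μ = 1070·0.02515·0.022/0.00135 = 438.6 < 2300, so the laminar assumption holds.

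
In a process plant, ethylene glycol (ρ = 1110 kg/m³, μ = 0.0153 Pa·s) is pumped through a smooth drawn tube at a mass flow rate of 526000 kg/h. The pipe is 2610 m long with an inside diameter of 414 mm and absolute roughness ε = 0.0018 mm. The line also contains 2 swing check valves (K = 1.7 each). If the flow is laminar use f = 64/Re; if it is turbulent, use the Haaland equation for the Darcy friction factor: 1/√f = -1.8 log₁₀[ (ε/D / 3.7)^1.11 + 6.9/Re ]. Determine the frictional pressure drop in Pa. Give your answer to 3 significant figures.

ΔP ≈ 80200 Pa

ṁ = 526000 kg/h = 526000/3600 = 146.1 kg/s.
A = πD²/4 = π(0.414)²/4 = 0.1346 m²; mean velocity V = ṁ/(ρA) = 146.1/(1110 · 0.1346) = 0.9778 m/s.
Reynolds number Re = ρVD/μ = 1110 · 0.9778 · 0.414 / 0.0153 = 2.937e+04.
Re > 4000 → turbulent. Relative roughness ε/D = 1.8e-06/0.414 = 4.35e-06. Haaland: 1/√f = -1.8 log₁₀[(4.35e-06/3.7)^1.11 + 6.9/2.937e+04] = -1.8 log₁₀[2.62e-07 + 0.000235] = 6.531, so f = 0.02344.
Total minor-loss coefficient ΣK = 2·1.7 = 3.4.
ΔP = [f·L/D + ΣK]·(ρV²/2) = [0.02344·2610/0.414 + 3.4]·(1110·0.9778²/2) = [147.8 + 3.4]·530.7 = 8.023e+04 Pa.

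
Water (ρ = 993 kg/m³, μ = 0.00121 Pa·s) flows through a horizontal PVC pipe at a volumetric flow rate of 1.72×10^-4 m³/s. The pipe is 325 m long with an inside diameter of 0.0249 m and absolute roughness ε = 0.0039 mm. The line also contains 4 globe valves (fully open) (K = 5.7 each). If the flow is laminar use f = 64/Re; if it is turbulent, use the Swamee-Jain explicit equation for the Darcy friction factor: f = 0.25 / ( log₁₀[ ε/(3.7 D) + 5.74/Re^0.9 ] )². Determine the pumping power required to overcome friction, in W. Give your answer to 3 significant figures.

Cross-sectional area A = πD²/4 = π(0.0249)²/4 = 0.000487 m²; mean velocity V = Q/A = 0.000172/0.000487 = 0.3532 m/s.
Reynolds number Re = ρVD/μ = 993 · 0.3532 · 0.0249 / 0.00121 = 7218.
Re > 4000 → turbulent. Relative roughness ε/D = 3.9e-06/0.0249 = 0.000157. Swamee-Jain: f = 0.25/(log₁₀[0.000157/3.7 + 5.74/7218^0.9])² = 0.25/(log₁₀[4.23e-05 + 0.00193])² = 0.25/(-2.704)² = 0.03419.
Total minor-loss coefficient ΣK = 4·5.7 = 22.8.
ΔP = [f·L/D + ΣK]·(ρV²/2) = [0.03419·325/0.0249 + 22.8]·(993·0.3532²/2) = [446.2 + 22.8]·61.94 = 2.905e+04 Pa.
Pumping power P = QΔP = 0.000172·2.905e+04 = 4.997 W = 5.00 W.

P ≈ 5.00 W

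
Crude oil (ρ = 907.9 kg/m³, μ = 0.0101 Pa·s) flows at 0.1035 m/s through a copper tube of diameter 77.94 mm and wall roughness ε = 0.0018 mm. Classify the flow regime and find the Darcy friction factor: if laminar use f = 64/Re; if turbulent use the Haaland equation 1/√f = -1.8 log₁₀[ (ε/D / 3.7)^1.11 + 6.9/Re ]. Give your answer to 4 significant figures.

Re = ρVD/μ = 907.9·0.1035·0.07794/0.0101 = 725.1.
Re < 2300 → laminar, so f = 64/Re = 0.08826 (roughness is irrelevant in laminar flow).

f ≈ 0.08826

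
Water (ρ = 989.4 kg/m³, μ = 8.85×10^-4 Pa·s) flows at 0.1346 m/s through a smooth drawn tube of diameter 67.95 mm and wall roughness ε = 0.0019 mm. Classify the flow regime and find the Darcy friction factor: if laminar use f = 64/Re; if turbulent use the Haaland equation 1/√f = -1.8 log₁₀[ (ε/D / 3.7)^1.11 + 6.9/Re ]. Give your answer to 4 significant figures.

Re = ρVD/μ = 989.4·0.1346·0.06795/0.000885 = 1.022e+04.
Re > 4000 → turbulent. ε/D = 1.9e-06/0.06795 = 2.8e-05; Haaland: 1/√f = -1.8 log₁₀[2.07e-06 + 0.000675] = 5.705, so f = 0.03072.

f ≈ 0.03072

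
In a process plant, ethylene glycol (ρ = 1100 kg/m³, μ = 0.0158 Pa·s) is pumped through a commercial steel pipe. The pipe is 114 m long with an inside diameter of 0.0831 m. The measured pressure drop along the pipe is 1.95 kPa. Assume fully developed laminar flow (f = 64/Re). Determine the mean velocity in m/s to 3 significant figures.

V ≈ 0.234 m/s

For laminar flow, f = 64/Re with Re = ρVD/μ, so Darcy-Weisbach reduces to ΔP = 32μLV/D². Solving for V: V = ΔP·D²/(32μL) = 1950·(0.0831)²/(32·0.0158·114) = 0.2336 m/s.
Check: Re = ρVD/μ = 1100·0.2336·0.0831/0.0158 = 1352 < 2300, so the laminar assumption holds.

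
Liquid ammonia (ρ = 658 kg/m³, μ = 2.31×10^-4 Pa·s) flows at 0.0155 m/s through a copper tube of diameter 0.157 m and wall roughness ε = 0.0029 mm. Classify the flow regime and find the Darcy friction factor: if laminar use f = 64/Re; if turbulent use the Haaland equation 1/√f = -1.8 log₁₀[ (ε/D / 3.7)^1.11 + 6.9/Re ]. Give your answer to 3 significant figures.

Re = ρVD/μ = 658·0.0155·0.157/0.000231 = 6932.
Re > 4000 → turbulent. ε/D = 2.9e-06/0.157 = 1.85e-05; Haaland: 1/√f = -1.8 log₁₀[1.3e-06 + 0.000995] = 5.403, so f = 0.03426.

f ≈ 0.0343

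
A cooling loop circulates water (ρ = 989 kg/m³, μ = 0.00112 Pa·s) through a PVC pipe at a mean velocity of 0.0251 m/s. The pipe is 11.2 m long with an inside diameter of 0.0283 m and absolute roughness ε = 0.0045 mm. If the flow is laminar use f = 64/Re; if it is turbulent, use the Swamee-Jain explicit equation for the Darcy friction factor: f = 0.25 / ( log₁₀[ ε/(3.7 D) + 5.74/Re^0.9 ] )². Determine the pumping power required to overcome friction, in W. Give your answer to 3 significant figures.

Reynolds number Re = ρVD/μ = 989 · 0.0251 · 0.0283 / 0.00112 = 627.2.
Re < 2300 → laminar flow, so f = 64/Re = 64/627.2 = 0.102 (the turbulent correlation is not needed).
Darcy-Weisbach: ΔP = f(L/D)(ρV²/2) = 0.102·(11.2/0.0283)·(989·0.0251²/2) = 0.102·395.8·0.3115 = 12.58 Pa.
Q = V·A = 0.0251·0.000629 = 1.579e-05 m³/s.
Pumping power P = QΔP = 1.579e-05·12.58 = 1.986×10^-4 W = 1.99×10^-4 W.

P ≈ 1.99×10^-4 W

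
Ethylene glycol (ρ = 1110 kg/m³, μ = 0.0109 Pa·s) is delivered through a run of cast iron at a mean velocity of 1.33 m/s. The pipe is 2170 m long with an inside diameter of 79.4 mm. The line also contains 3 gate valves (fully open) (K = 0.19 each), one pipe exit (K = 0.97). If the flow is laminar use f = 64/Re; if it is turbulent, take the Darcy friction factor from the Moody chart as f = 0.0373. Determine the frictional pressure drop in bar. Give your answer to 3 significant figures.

Reynolds number Re = ρVD/μ = 1110 · 1.33 · 0.0794 / 0.0109 = 1.075e+04.
Re > 4000 → turbulent; use the Moody-chart value f = 0.0373.
Total minor-loss coefficient ΣK = 3·0.19 + 1·0.97 = 1.54.
ΔP = [f·L/D + ΣK]·(ρV²/2) = [0.0373·2170/0.0794 + 1.54]·(1110·1.33²/2) = [1019 + 1.54]·981.7 = 1.002e+06 Pa.
ΔP = 1.002e+06 Pa = 10.0 bar.

ΔP ≈ 10.0 bar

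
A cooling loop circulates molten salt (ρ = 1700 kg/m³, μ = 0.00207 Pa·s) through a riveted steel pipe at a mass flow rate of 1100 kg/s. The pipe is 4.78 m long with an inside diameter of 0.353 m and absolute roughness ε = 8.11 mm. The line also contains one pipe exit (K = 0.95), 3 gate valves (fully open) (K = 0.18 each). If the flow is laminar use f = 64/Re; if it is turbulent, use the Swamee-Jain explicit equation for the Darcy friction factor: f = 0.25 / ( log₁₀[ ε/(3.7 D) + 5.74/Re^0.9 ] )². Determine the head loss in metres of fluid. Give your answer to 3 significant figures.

A = πD²/4 = π(0.353)²/4 = 0.09787 m²; mean velocity V = ṁ/(ρA) = 1100/(1700 · 0.09787) = 6.612 m/s.
Reynolds number Re = ρVD/μ = 1700 · 6.612 · 0.353 / 0.00207 = 1.917e+06.
Re > 4000 → turbulent. Relative roughness ε/D = 0.00811/0.353 = 0.023. Swamee-Jain: f = 0.25/(log₁₀[0.023/3.7 + 5.74/1.917e+06^0.9])² = 0.25/(log₁₀[0.00621 + 1.27e-05])² = 0.25/(-2.206)² = 0.05137.
Total minor-loss coefficient ΣK = 1·0.95 + 3·0.18 = 1.49.
ΔP = [f·L/D + ΣK]·(ρV²/2) = [0.05137·4.78/0.353 + 1.49]·(1700·6.612²/2) = [0.6956 + 1.49]·3.716e+04 = 8.121e+04 Pa.
Head loss h_f = ΔP/(ρg) = 8.121e+04/(1700·9.81) = 4.87 m.

h_f ≈ 4.87 m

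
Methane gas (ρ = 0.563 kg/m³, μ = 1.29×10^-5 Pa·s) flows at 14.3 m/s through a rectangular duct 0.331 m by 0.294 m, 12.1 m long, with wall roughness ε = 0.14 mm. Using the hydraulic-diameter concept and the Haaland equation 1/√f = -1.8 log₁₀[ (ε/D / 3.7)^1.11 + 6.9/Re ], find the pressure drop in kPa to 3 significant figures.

Hydraulic diameter D_h = 4A/P = 4·(0.331·0.294)/(2·(0.331+0.294)) = 0.3893/1.25 = 0.3114 m.
Re = ρVD_h/μ = 0.563·14.3·0.3114/1.29e-05 = 1.943e+05.
ε/D_h = 0.00014/0.3114 = 0.00045; Haaland gives 1/√f = -1.8 log₁₀[4.51e-05+3.55e-05] = 7.369, so f = 0.01842.
ΔP = f(L/D_h)(ρV²/2) = 0.01842·12.1/0.3114·57.56 = 41.19 Pa.
ΔP = 0.0412 kPa.

ΔP ≈ 0.0412 kPa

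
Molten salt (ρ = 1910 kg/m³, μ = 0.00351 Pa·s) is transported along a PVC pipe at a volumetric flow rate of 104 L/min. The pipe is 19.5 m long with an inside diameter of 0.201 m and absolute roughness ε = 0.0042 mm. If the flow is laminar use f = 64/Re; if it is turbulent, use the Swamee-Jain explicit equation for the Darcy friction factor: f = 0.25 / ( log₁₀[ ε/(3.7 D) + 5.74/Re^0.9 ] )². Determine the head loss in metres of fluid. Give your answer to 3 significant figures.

h_f ≈ 5.30×10^-4 m

Q = 104 L/min = 104/60000 = 0.001733 m³/s.
Cross-sectional area A = πD²/4 = π(0.201)²/4 = 0.03173 m²; mean velocity V = Q/A = 0.001733/0.03173 = 0.05463 m/s.
Reynolds number Re = ρVD/μ = 1910 · 0.05463 · 0.201 / 0.00351 = 5975.
Re > 4000 → turbulent. Relative roughness ε/D = 4.2e-06/0.201 = 2.09e-05. Swamee-Jain: f = 0.25/(log₁₀[2.09e-05/3.7 + 5.74/5975^0.9])² = 0.25/(log₁₀[5.65e-06 + 0.00229])² = 0.25/(-2.639)² = 0.03591.
Darcy-Weisbach: ΔP = f(L/D)(ρV²/2) = 0.03591·(19.5/0.201)·(1910·0.05463²/2) = 0.03591·97.01·2.85 = 9.927 Pa.
Head loss h_f = ΔP/(ρg) = 9.927/(1910·9.81) = 5.30×10^-4 m.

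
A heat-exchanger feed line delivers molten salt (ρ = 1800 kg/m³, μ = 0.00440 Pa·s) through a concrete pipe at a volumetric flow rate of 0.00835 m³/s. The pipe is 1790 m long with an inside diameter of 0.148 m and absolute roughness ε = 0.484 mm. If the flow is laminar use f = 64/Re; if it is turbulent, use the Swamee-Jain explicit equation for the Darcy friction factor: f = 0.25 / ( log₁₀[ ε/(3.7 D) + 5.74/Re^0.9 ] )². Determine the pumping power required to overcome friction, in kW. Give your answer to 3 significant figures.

Cross-sectional area A = πD²/4 = π(0.148)²/4 = 0.0172 m²; mean velocity V = Q/A = 0.00835/0.0172 = 0.4854 m/s.
Reynolds number Re = ρVD/μ = 1800 · 0.4854 · 0.148 / 0.0044 = 2.939e+04.
Re > 4000 → turbulent. Relative roughness ε/D = 0.000484/0.148 = 0.00327. Swamee-Jain: f = 0.25/(log₁₀[0.00327/3.7 + 5.74/2.939e+04^0.9])² = 0.25/(log₁₀[0.000884 + 0.000546])² = 0.25/(-2.845)² = 0.0309.
Darcy-Weisbach: ΔP = f(L/D)(ρV²/2) = 0.0309·(1790/0.148)·(1800·0.4854²/2) = 0.0309·1.209e+04·212 = 7.923e+04 Pa.
Pumping power P = QΔP = 0.00835·7.923e+04 = 661.6 W = 0.662 kW.

P ≈ 0.662 kW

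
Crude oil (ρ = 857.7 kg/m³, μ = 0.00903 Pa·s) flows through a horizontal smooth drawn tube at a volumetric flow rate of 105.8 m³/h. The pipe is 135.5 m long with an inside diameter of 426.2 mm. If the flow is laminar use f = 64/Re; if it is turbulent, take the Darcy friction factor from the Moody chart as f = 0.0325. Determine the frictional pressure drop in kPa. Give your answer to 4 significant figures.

Q = 105.8 m³/h = 105.8/3600 = 0.02939 m³/s.
Cross-sectional area A = πD²/4 = π(0.4262)²/4 = 0.1427 m²; mean velocity V = Q/A = 0.02939/0.1427 = 0.206 m/s.
Reynolds number Re = ρVD/μ = 857.7 · 0.206 · 0.4262 / 0.00903 = 8339.
Re > 4000 → turbulent; use the Moody-chart value f = 0.0325.
Darcy-Weisbach: ΔP = f(L/D)(ρV²/2) = 0.0325·(135.5/0.4262)·(857.7·0.206²/2) = 0.0325·317.9·18.2 = 188 Pa.
ΔP = 188 Pa = 0.1880 kPa.

ΔP ≈ 0.1880 kPa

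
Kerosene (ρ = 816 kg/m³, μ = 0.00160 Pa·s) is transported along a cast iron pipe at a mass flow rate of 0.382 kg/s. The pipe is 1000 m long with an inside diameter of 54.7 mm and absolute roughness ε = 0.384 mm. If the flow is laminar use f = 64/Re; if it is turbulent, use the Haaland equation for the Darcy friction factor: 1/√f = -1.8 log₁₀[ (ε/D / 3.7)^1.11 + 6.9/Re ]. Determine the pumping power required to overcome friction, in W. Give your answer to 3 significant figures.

P ≈ 6.05 W

A = πD²/4 = π(0.0547)²/4 = 0.00235 m²; mean velocity V = ṁ/(ρA) = 0.382/(816 · 0.00235) = 0.1992 m/s.
Reynolds number Re = ρVD/μ = 816 · 0.1992 · 0.0547 / 0.0016 = 5557.
Re > 4000 → turbulent. Relative roughness ε/D = 0.000384/0.0547 = 0.00702. Haaland: 1/√f = -1.8 log₁₀[(0.00702/3.7)^1.11 + 6.9/5557] = -1.8 log₁₀[0.000952 + 0.00124] = 4.786, so f = 0.04366.
Darcy-Weisbach: ΔP = f(L/D)(ρV²/2) = 0.04366·(1000/0.0547)·(816·0.1992²/2) = 0.04366·1.828e+04·16.19 = 1.292e+04 Pa.
Q = ṁ/ρ = 0.382/816 = 0.0004681 m³/s.
Pumping power P = QΔP = 0.0004681·1.292e+04 = 6.050 W = 6.05 W.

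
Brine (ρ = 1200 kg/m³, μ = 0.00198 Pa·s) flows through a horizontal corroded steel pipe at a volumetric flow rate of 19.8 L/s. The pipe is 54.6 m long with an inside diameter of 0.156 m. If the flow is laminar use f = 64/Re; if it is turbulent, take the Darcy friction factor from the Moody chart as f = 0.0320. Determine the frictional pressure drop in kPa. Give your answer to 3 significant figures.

Q = 19.8 L/s = 19.8/1000 = 0.0198 m³/s.
Cross-sectional area A = πD²/4 = π(0.156)²/4 = 0.01911 m²; mean velocity V = Q/A = 0.0198/0.01911 = 1.036 m/s.
Reynolds number Re = ρVD/μ = 1200 · 1.036 · 0.156 / 0.00198 = 9.794e+04.
Re > 4000 → turbulent; use the Moody-chart value f = 0.0320.
Darcy-Weisbach: ΔP = f(L/D)(ρV²/2) = 0.032·(54.6/0.156)·(1200·1.036²/2) = 0.032·350·643.9 = 7211 Pa.
ΔP = 7211 Pa = 7.21 kPa.

ΔP ≈ 7.21 kPa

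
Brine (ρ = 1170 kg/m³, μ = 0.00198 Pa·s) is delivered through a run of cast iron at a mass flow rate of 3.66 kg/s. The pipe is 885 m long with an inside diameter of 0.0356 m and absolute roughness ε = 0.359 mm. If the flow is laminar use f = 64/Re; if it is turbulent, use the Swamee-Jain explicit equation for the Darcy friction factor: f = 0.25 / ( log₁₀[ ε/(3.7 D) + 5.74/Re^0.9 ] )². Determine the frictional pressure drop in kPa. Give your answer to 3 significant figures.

ΔP ≈ 5630 kPa

A = πD²/4 = π(0.0356)²/4 = 0.0009954 m²; mean velocity V = ṁ/(ρA) = 3.66/(1170 · 0.0009954) = 3.143 m/s.
Reynolds number Re = ρVD/μ = 1170 · 3.143 · 0.0356 / 0.00198 = 6.611e+04.
Re > 4000 → turbulent. Relative roughness ε/D = 0.000359/0.0356 = 0.0101. Swamee-Jain: f = 0.25/(log₁₀[0.0101/3.7 + 5.74/6.611e+04^0.9])² = 0.25/(log₁₀[0.00273 + 0.000263])² = 0.25/(-2.524)² = 0.03923.
Darcy-Weisbach: ΔP = f(L/D)(ρV²/2) = 0.03923·(885/0.0356)·(1170·3.143²/2) = 0.03923·2.486e+04·5778 = 5.634e+06 Pa.
ΔP = 5.634e+06 Pa = 5630 kPa.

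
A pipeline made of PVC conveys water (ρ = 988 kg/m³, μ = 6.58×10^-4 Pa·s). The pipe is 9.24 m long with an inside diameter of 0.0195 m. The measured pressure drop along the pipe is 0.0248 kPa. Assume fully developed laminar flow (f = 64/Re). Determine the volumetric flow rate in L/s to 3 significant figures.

For laminar flow, f = 64/Re with Re = ρVD/μ, so Darcy-Weisbach reduces to ΔP = 32μLV/D². Solving for V: V = ΔP·D²/(32μL) = 24.8·(0.0195)²/(32·0.000658·9.24) = 0.04847 m/s.
Check: Re = ρVD/μ = 988·0.04847·0.0195/0.000658 = 1419 < 2300, so the laminar assumption holds.
Q = V·A = 0.04847·(π/4·0.0195²) = 1.448e-05 m³/s = 0.0145 L/s.

Q ≈ 0.0145 L/s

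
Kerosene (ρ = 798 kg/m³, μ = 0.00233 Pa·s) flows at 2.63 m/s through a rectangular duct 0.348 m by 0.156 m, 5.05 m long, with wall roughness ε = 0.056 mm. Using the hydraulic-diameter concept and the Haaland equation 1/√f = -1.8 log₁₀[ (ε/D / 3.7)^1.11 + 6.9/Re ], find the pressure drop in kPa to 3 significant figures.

ΔP ≈ 1.12 kPa

Hydraulic diameter D_h = 4A/P = 4·(0.348·0.156)/(2·(0.348+0.156)) = 0.2172/1.008 = 0.2154 m.
Re = ρVD_h/μ = 798·2.63·0.2154/0.00233 = 1.94e+05.
ε/D_h = 5.6e-05/0.2154 = 0.00026; Haaland gives 1/√f = -1.8 log₁₀[2.45e-05+3.56e-05] = 7.598, so f = 0.01732.
ΔP = f(L/D_h)(ρV²/2) = 0.01732·5.05/0.2154·2760 = 1121 Pa.
ΔP = 1.12 kPa.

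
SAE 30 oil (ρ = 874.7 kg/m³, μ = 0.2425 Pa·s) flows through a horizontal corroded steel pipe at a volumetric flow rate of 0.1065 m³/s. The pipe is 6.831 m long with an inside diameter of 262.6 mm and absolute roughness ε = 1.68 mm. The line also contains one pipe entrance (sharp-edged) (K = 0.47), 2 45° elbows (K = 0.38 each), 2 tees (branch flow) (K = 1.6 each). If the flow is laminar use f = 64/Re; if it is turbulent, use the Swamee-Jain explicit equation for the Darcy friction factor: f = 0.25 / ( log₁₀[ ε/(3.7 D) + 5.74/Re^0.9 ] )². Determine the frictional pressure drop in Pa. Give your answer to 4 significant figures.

ΔP ≈ 9003 Pa

Cross-sectional area A = πD²/4 = π(0.2626)²/4 = 0.05416 m²; mean velocity V = Q/A = 0.1065/0.05416 = 1.966 m/s.
Reynolds number Re = ρVD/μ = 874.7 · 1.966 · 0.2626 / 0.242 = 1863.
Re < 2300 → laminar flow, so f = 64/Re = 64/1863 = 0.03436 (the turbulent correlation is not needed).
Total minor-loss coefficient ΣK = 1·0.47 + 2·0.38 + 2·1.6 = 4.43.
ΔP = [f·L/D + ΣK]·(ρV²/2) = [0.03436·6.831/0.2626 + 4.43]·(874.7·1.966²/2) = [0.8938 + 4.43]·1691 = 9003 Pa.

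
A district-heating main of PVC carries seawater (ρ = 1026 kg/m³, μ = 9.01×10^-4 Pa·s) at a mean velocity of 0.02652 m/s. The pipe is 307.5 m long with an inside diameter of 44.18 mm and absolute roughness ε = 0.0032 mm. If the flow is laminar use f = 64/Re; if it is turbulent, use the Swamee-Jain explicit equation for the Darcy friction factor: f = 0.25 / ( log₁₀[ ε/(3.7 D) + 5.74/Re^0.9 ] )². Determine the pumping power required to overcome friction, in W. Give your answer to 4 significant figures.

P ≈ 0.004897 W

Reynolds number Re = ρVD/μ = 1026 · 0.02652 · 0.04418 / 0.000901 = 1334.
Re < 2300 → laminar flow, so f = 64/Re = 64/1334 = 0.04797 (the turbulent correlation is not needed).
Darcy-Weisbach: ΔP = f(L/D)(ρV²/2) = 0.04797·(307.5/0.04418)·(1026·0.02652²/2) = 0.04797·6960·0.3608 = 120.5 Pa.
Q = V·A = 0.02652·0.001533 = 4.066e-05 m³/s.
Pumping power P = QΔP = 4.066e-05·120.5 = 0.0048973 W = 0.004897 W.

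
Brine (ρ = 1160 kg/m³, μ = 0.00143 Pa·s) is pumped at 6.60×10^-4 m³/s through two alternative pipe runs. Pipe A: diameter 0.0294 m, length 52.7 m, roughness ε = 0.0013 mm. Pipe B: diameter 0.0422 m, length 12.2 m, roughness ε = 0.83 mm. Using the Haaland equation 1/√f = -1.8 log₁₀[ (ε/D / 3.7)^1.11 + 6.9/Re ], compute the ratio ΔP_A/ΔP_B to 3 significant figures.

ΔP_A/ΔP_B ≈ 12.9

Pipe A: V = Q/A = 0.00066/0.0006789 = 0.9722 m/s; Re = 2.319e+04; ε/D = 4.42e-05; Haaland → f = 0.02489; ΔP_A = f(L/D)(ρV²/2) = 2.446e+04 Pa.
Pipe B: V = Q/A = 0.00066/0.001399 = 0.4719 m/s; Re = 1.615e+04; ε/D = 0.0197; Haaland → f = 0.05073; ΔP_B = f(L/D)(ρV²/2) = 1894 Pa.
ΔP_A/ΔP_B = 2.446e+04/1894 = 12.9.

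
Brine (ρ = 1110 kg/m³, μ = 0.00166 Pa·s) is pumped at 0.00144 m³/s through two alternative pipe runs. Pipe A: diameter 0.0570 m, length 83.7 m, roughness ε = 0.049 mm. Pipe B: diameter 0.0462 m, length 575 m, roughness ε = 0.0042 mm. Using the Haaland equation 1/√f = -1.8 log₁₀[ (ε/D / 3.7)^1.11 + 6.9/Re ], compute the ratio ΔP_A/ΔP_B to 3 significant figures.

ΔP_A/ΔP_B ≈ 0.0568

Pipe A: V = Q/A = 0.00144/0.002552 = 0.5643 m/s; Re = 2.151e+04; ε/D = 0.00086; Haaland → f = 0.02696; ΔP_A = f(L/D)(ρV²/2) = 6996 Pa.
Pipe B: V = Q/A = 0.00144/0.001676 = 0.859 m/s; Re = 2.654e+04; ε/D = 9.09e-05; Haaland → f = 0.02418; ΔP_B = f(L/D)(ρV²/2) = 1.233e+05 Pa.
ΔP_A/ΔP_B = 6996/1.233e+05 = 0.0568.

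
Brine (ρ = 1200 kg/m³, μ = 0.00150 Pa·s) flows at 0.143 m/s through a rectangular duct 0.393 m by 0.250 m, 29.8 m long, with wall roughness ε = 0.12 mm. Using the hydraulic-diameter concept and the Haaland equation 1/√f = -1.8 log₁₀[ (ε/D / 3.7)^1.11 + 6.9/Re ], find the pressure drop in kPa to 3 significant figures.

Hydraulic diameter D_h = 4A/P = 4·(0.393·0.25)/(2·(0.393+0.25)) = 0.393/1.286 = 0.3056 m.
Re = ρVD_h/μ = 1200·0.143·0.3056/0.0015 = 3.496e+04.
ε/D_h = 0.00012/0.3056 = 0.000393; Haaland gives 1/√f = -1.8 log₁₀[3.88e-05+0.000197] = 6.528, so f = 0.02346.
ΔP = f(L/D_h)(ρV²/2) = 0.02346·29.8/0.3056·12.27 = 28.07 Pa.
ΔP = 0.0281 kPa.

ΔP ≈ 0.0281 kPa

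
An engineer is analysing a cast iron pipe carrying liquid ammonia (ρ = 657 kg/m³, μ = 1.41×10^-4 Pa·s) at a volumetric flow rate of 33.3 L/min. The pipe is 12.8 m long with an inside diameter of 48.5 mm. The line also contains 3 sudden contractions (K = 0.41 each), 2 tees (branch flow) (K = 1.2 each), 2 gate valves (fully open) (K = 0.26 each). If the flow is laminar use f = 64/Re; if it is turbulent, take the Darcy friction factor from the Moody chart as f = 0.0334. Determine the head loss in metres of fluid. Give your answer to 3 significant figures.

h_f ≈ 0.0596 m

Q = 33.3 L/min = 33.3/60000 = 0.000555 m³/s.
Cross-sectional area A = πD²/4 = π(0.0485)²/4 = 0.001847 m²; mean velocity V = Q/A = 0.000555/0.001847 = 0.3004 m/s.
Reynolds number Re = ρVD/μ = 657 · 0.3004 · 0.0485 / 0.000141 = 6.789e+04.
Re > 4000 → turbulent; use the Moody-chart value f = 0.0334.
Total minor-loss coefficient ΣK = 3·0.41 + 2·1.2 + 2·0.26 = 4.15.
ΔP = [f·L/D + ΣK]·(ρV²/2) = [0.0334·12.8/0.0485 + 4.15]·(657·0.3004²/2) = [8.815 + 4.15]·29.65 = 384.4 Pa.
Head loss h_f = ΔP/(ρg) = 384.4/(657·9.81) = 0.0596 m.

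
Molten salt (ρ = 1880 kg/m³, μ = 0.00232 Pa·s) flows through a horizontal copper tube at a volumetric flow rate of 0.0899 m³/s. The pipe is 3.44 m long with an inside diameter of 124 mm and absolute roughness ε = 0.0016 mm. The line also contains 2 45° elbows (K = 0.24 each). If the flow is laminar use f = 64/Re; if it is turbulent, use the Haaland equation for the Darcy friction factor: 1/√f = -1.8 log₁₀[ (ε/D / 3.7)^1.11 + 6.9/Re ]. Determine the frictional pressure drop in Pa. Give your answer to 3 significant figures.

ΔP ≈ 42900 Pa

Cross-sectional area A = πD²/4 = π(0.124)²/4 = 0.01208 m²; mean velocity V = Q/A = 0.0899/0.01208 = 7.444 m/s.
Reynolds number Re = ρVD/μ = 1880 · 7.444 · 0.124 / 0.00232 = 7.48e+05.
Re > 4000 → turbulent. Relative roughness ε/D = 1.6e-06/0.124 = 1.29e-05. Haaland: 1/√f = -1.8 log₁₀[(1.29e-05/3.7)^1.11 + 6.9/7.48e+05] = -1.8 log₁₀[8.75e-07 + 9.22e-06] = 8.992, so f = 0.01237.
Total minor-loss coefficient ΣK = 2·0.24 = 0.48.
ΔP = [f·L/D + ΣK]·(ρV²/2) = [0.01237·3.44/0.124 + 0.48]·(1880·7.444²/2) = [0.3431 + 0.48]·5.209e+04 = 4.288e+04 Pa.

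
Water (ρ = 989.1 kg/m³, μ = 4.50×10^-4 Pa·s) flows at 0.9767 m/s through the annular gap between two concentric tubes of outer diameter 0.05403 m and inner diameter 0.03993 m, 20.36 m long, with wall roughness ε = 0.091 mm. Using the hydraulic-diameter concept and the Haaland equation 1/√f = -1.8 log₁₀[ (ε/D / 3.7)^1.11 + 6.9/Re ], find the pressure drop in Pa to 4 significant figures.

ΔP ≈ 23990 Pa

Hydraulic diameter D_h = 4A/P = D_o - D_i = 0.05403 - 0.03993 = 0.0141 m.
Re = ρVD_h/μ = 989.1·0.9767·0.0141/0.00045 = 3.027e+04.
ε/D_h = 9.1e-05/0.0141 = 0.00645; Haaland gives 1/√f = -1.8 log₁₀[0.000867+0.000228] = 5.329, so f = 0.03522.
ΔP = f(L/D_h)(ρV²/2) = 0.03522·20.36/0.0141·471.8 = 2.399e+04 Pa.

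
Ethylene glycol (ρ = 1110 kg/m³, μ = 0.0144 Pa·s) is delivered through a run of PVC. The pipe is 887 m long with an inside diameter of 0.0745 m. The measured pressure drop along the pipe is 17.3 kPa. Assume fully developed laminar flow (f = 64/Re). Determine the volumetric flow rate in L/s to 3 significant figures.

Q ≈ 1.02 L/s

For laminar flow, f = 64/Re with Re = ρVD/μ, so Darcy-Weisbach reduces to ΔP = 32μLV/D². Solving for V: V = ΔP·D²/(32μL) = 1.73e+04·(0.0745)²/(32·0.0144·887) = 0.2349 m/s.
Check: Re = ρVD/μ = 1110·0.2349·0.0745/0.0144 = 1349 < 2300, so the laminar assumption holds.
Q = V·A = 0.2349·(π/4·0.0745²) = 0.001024 m³/s = 1.02 L/s.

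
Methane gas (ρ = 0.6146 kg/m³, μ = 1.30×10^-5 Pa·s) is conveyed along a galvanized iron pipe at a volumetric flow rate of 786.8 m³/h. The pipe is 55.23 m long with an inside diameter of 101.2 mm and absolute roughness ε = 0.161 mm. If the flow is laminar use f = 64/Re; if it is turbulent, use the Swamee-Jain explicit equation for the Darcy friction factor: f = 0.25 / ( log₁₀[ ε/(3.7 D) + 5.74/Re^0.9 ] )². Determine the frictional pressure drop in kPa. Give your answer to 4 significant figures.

Q = 786.8 m³/h = 786.8/3600 = 0.2186 m³/s.
Cross-sectional area A = πD²/4 = π(0.1012)²/4 = 0.008044 m²; mean velocity V = Q/A = 0.2186/0.008044 = 27.17 m/s.
Reynolds number Re = ρVD/μ = 0.6146 · 27.17 · 0.1012 / 1.3e-05 = 1.3e+05.
Re > 4000 → turbulent. Relative roughness ε/D = 0.000161/0.1012 = 0.00159. Swamee-Jain: f = 0.25/(log₁₀[0.00159/3.7 + 5.74/1.3e+05^0.9])² = 0.25/(log₁₀[0.00043 + 0.000143])² = 0.25/(-3.242)² = 0.02379.
Darcy-Weisbach: ΔP = f(L/D)(ρV²/2) = 0.02379·(55.23/0.1012)·(0.6146·27.17²/2) = 0.02379·545.8·226.9 = 2946 Pa.
ΔP = 2946 Pa = 2.946 kPa.

ΔP ≈ 2.946 kPa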